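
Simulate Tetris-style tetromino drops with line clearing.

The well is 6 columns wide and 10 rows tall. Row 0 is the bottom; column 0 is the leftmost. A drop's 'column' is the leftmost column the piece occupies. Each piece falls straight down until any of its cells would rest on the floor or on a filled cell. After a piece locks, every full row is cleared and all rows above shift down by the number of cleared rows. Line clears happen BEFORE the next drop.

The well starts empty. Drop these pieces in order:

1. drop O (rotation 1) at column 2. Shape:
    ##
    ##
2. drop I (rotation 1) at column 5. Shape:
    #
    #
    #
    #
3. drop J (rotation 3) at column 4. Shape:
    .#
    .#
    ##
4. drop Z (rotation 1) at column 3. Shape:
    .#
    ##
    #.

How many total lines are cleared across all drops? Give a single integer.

Answer: 0

Derivation:
Drop 1: O rot1 at col 2 lands with bottom-row=0; cleared 0 line(s) (total 0); column heights now [0 0 2 2 0 0], max=2
Drop 2: I rot1 at col 5 lands with bottom-row=0; cleared 0 line(s) (total 0); column heights now [0 0 2 2 0 4], max=4
Drop 3: J rot3 at col 4 lands with bottom-row=4; cleared 0 line(s) (total 0); column heights now [0 0 2 2 5 7], max=7
Drop 4: Z rot1 at col 3 lands with bottom-row=4; cleared 0 line(s) (total 0); column heights now [0 0 2 6 7 7], max=7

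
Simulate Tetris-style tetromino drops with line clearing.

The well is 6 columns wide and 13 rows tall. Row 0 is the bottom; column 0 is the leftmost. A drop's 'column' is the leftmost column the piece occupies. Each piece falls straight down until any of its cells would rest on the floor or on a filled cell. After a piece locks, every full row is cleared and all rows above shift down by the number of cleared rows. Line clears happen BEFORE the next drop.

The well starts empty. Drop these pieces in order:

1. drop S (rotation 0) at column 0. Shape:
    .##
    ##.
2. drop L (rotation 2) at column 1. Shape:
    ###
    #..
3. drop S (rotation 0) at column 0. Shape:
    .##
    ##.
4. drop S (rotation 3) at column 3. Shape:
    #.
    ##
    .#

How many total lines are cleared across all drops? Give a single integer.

Drop 1: S rot0 at col 0 lands with bottom-row=0; cleared 0 line(s) (total 0); column heights now [1 2 2 0 0 0], max=2
Drop 2: L rot2 at col 1 lands with bottom-row=2; cleared 0 line(s) (total 0); column heights now [1 4 4 4 0 0], max=4
Drop 3: S rot0 at col 0 lands with bottom-row=4; cleared 0 line(s) (total 0); column heights now [5 6 6 4 0 0], max=6
Drop 4: S rot3 at col 3 lands with bottom-row=3; cleared 0 line(s) (total 0); column heights now [5 6 6 6 5 0], max=6

Answer: 0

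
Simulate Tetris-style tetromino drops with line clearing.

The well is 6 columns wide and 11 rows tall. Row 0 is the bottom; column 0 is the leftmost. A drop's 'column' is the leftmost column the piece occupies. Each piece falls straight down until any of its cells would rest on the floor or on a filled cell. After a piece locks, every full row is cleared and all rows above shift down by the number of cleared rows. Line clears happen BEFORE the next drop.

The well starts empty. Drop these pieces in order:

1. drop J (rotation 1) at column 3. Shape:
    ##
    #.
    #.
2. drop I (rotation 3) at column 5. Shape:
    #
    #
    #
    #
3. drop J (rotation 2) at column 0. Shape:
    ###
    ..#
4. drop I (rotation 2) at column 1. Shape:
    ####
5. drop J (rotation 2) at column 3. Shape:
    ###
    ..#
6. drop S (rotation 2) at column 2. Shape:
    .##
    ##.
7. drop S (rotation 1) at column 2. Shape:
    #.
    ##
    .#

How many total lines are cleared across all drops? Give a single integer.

Drop 1: J rot1 at col 3 lands with bottom-row=0; cleared 0 line(s) (total 0); column heights now [0 0 0 3 3 0], max=3
Drop 2: I rot3 at col 5 lands with bottom-row=0; cleared 0 line(s) (total 0); column heights now [0 0 0 3 3 4], max=4
Drop 3: J rot2 at col 0 lands with bottom-row=0; cleared 0 line(s) (total 0); column heights now [2 2 2 3 3 4], max=4
Drop 4: I rot2 at col 1 lands with bottom-row=3; cleared 0 line(s) (total 0); column heights now [2 4 4 4 4 4], max=4
Drop 5: J rot2 at col 3 lands with bottom-row=4; cleared 0 line(s) (total 0); column heights now [2 4 4 6 6 6], max=6
Drop 6: S rot2 at col 2 lands with bottom-row=6; cleared 0 line(s) (total 0); column heights now [2 4 7 8 8 6], max=8
Drop 7: S rot1 at col 2 lands with bottom-row=8; cleared 0 line(s) (total 0); column heights now [2 4 11 10 8 6], max=11

Answer: 0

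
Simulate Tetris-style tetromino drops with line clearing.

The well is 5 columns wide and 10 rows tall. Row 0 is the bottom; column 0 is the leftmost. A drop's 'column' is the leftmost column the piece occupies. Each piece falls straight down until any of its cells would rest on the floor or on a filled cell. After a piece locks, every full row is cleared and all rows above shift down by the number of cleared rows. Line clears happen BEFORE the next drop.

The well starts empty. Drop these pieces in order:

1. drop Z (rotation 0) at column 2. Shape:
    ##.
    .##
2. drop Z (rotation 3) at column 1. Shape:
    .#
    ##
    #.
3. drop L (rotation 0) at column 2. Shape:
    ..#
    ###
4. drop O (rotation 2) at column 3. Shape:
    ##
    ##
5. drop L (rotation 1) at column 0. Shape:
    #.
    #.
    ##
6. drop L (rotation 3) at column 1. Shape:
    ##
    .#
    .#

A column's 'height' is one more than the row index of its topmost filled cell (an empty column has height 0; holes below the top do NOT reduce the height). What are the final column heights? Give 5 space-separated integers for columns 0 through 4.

Answer: 6 8 8 8 8

Derivation:
Drop 1: Z rot0 at col 2 lands with bottom-row=0; cleared 0 line(s) (total 0); column heights now [0 0 2 2 1], max=2
Drop 2: Z rot3 at col 1 lands with bottom-row=1; cleared 0 line(s) (total 0); column heights now [0 3 4 2 1], max=4
Drop 3: L rot0 at col 2 lands with bottom-row=4; cleared 0 line(s) (total 0); column heights now [0 3 5 5 6], max=6
Drop 4: O rot2 at col 3 lands with bottom-row=6; cleared 0 line(s) (total 0); column heights now [0 3 5 8 8], max=8
Drop 5: L rot1 at col 0 lands with bottom-row=3; cleared 0 line(s) (total 0); column heights now [6 4 5 8 8], max=8
Drop 6: L rot3 at col 1 lands with bottom-row=5; cleared 0 line(s) (total 0); column heights now [6 8 8 8 8], max=8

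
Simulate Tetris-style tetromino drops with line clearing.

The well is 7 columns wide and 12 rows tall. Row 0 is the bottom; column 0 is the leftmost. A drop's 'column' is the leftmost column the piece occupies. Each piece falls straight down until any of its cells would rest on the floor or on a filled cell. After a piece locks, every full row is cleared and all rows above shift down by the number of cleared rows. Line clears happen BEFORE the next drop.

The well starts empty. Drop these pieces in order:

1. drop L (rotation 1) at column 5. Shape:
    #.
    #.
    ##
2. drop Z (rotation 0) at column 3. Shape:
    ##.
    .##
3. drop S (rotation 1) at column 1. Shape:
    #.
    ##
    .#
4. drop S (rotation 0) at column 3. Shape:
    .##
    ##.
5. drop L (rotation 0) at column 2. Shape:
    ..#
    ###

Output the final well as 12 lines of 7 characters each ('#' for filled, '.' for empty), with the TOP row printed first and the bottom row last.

Drop 1: L rot1 at col 5 lands with bottom-row=0; cleared 0 line(s) (total 0); column heights now [0 0 0 0 0 3 1], max=3
Drop 2: Z rot0 at col 3 lands with bottom-row=3; cleared 0 line(s) (total 0); column heights now [0 0 0 5 5 4 1], max=5
Drop 3: S rot1 at col 1 lands with bottom-row=0; cleared 0 line(s) (total 0); column heights now [0 3 2 5 5 4 1], max=5
Drop 4: S rot0 at col 3 lands with bottom-row=5; cleared 0 line(s) (total 0); column heights now [0 3 2 6 7 7 1], max=7
Drop 5: L rot0 at col 2 lands with bottom-row=7; cleared 0 line(s) (total 0); column heights now [0 3 8 8 9 7 1], max=9

Answer: .......
.......
.......
....#..
..###..
....##.
...##..
...##..
....##.
.#...#.
.##..#.
..#..##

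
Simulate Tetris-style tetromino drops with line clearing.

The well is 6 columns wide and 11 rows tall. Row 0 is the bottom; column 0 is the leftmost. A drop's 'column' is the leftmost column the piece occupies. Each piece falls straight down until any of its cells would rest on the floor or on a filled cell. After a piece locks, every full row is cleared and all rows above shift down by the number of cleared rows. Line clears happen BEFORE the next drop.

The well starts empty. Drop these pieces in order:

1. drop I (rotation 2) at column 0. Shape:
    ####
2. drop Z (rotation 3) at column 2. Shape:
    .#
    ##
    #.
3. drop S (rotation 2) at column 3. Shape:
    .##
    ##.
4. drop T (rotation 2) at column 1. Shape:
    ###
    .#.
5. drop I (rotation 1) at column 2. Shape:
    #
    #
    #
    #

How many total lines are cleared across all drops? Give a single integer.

Drop 1: I rot2 at col 0 lands with bottom-row=0; cleared 0 line(s) (total 0); column heights now [1 1 1 1 0 0], max=1
Drop 2: Z rot3 at col 2 lands with bottom-row=1; cleared 0 line(s) (total 0); column heights now [1 1 3 4 0 0], max=4
Drop 3: S rot2 at col 3 lands with bottom-row=4; cleared 0 line(s) (total 0); column heights now [1 1 3 5 6 6], max=6
Drop 4: T rot2 at col 1 lands with bottom-row=4; cleared 0 line(s) (total 0); column heights now [1 6 6 6 6 6], max=6
Drop 5: I rot1 at col 2 lands with bottom-row=6; cleared 0 line(s) (total 0); column heights now [1 6 10 6 6 6], max=10

Answer: 0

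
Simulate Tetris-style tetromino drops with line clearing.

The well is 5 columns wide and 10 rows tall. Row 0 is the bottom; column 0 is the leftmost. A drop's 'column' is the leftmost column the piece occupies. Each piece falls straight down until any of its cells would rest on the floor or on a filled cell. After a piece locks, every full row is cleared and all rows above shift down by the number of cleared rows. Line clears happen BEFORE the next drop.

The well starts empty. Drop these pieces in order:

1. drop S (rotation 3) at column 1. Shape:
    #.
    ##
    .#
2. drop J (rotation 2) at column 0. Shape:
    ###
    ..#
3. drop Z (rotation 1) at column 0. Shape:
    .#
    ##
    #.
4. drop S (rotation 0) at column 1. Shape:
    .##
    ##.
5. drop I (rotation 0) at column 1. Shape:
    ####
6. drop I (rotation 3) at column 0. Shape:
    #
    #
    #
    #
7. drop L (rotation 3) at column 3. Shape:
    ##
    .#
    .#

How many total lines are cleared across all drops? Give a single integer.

Answer: 1

Derivation:
Drop 1: S rot3 at col 1 lands with bottom-row=0; cleared 0 line(s) (total 0); column heights now [0 3 2 0 0], max=3
Drop 2: J rot2 at col 0 lands with bottom-row=2; cleared 0 line(s) (total 0); column heights now [4 4 4 0 0], max=4
Drop 3: Z rot1 at col 0 lands with bottom-row=4; cleared 0 line(s) (total 0); column heights now [6 7 4 0 0], max=7
Drop 4: S rot0 at col 1 lands with bottom-row=7; cleared 0 line(s) (total 0); column heights now [6 8 9 9 0], max=9
Drop 5: I rot0 at col 1 lands with bottom-row=9; cleared 0 line(s) (total 0); column heights now [6 10 10 10 10], max=10
Drop 6: I rot3 at col 0 lands with bottom-row=6; cleared 1 line(s) (total 1); column heights now [9 8 9 9 0], max=9
Drop 7: L rot3 at col 3 lands with bottom-row=7; cleared 0 line(s) (total 1); column heights now [9 8 9 10 10], max=10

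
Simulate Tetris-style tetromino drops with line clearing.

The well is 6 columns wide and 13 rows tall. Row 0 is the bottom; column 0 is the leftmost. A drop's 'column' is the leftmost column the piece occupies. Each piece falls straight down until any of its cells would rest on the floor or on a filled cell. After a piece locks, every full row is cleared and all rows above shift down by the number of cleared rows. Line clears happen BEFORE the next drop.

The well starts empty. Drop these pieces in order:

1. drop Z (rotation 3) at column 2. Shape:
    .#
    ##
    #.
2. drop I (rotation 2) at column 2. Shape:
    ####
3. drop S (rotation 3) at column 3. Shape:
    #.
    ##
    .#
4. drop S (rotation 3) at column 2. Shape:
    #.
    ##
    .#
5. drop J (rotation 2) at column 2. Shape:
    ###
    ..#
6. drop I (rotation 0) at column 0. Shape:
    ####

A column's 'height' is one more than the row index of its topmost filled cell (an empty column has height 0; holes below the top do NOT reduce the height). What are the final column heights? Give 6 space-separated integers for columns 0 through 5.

Drop 1: Z rot3 at col 2 lands with bottom-row=0; cleared 0 line(s) (total 0); column heights now [0 0 2 3 0 0], max=3
Drop 2: I rot2 at col 2 lands with bottom-row=3; cleared 0 line(s) (total 0); column heights now [0 0 4 4 4 4], max=4
Drop 3: S rot3 at col 3 lands with bottom-row=4; cleared 0 line(s) (total 0); column heights now [0 0 4 7 6 4], max=7
Drop 4: S rot3 at col 2 lands with bottom-row=7; cleared 0 line(s) (total 0); column heights now [0 0 10 9 6 4], max=10
Drop 5: J rot2 at col 2 lands with bottom-row=9; cleared 0 line(s) (total 0); column heights now [0 0 11 11 11 4], max=11
Drop 6: I rot0 at col 0 lands with bottom-row=11; cleared 0 line(s) (total 0); column heights now [12 12 12 12 11 4], max=12

Answer: 12 12 12 12 11 4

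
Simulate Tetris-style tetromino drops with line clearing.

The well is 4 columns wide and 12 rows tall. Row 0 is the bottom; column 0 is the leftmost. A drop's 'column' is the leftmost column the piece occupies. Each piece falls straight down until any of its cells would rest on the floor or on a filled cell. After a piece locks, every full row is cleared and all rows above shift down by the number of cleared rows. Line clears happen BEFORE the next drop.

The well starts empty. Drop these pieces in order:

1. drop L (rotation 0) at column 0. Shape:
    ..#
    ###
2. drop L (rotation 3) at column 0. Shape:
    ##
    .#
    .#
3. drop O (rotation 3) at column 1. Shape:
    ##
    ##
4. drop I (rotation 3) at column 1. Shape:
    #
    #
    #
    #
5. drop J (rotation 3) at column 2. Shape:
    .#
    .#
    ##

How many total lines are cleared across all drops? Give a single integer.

Answer: 0

Derivation:
Drop 1: L rot0 at col 0 lands with bottom-row=0; cleared 0 line(s) (total 0); column heights now [1 1 2 0], max=2
Drop 2: L rot3 at col 0 lands with bottom-row=1; cleared 0 line(s) (total 0); column heights now [4 4 2 0], max=4
Drop 3: O rot3 at col 1 lands with bottom-row=4; cleared 0 line(s) (total 0); column heights now [4 6 6 0], max=6
Drop 4: I rot3 at col 1 lands with bottom-row=6; cleared 0 line(s) (total 0); column heights now [4 10 6 0], max=10
Drop 5: J rot3 at col 2 lands with bottom-row=6; cleared 0 line(s) (total 0); column heights now [4 10 7 9], max=10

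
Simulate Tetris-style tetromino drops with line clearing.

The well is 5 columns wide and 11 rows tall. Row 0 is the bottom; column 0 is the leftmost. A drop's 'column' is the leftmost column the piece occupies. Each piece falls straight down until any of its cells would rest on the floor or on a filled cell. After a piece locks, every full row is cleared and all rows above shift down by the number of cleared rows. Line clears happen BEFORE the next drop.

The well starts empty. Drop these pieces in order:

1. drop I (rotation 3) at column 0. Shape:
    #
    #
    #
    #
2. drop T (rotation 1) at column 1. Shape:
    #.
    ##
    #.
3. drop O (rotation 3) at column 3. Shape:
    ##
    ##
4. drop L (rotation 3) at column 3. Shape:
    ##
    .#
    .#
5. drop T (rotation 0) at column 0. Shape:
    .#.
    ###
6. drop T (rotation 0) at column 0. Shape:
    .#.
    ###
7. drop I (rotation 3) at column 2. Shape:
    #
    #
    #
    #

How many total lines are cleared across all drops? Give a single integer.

Drop 1: I rot3 at col 0 lands with bottom-row=0; cleared 0 line(s) (total 0); column heights now [4 0 0 0 0], max=4
Drop 2: T rot1 at col 1 lands with bottom-row=0; cleared 0 line(s) (total 0); column heights now [4 3 2 0 0], max=4
Drop 3: O rot3 at col 3 lands with bottom-row=0; cleared 1 line(s) (total 1); column heights now [3 2 0 1 1], max=3
Drop 4: L rot3 at col 3 lands with bottom-row=1; cleared 0 line(s) (total 1); column heights now [3 2 0 4 4], max=4
Drop 5: T rot0 at col 0 lands with bottom-row=3; cleared 1 line(s) (total 2); column heights now [3 4 0 1 3], max=4
Drop 6: T rot0 at col 0 lands with bottom-row=4; cleared 0 line(s) (total 2); column heights now [5 6 5 1 3], max=6
Drop 7: I rot3 at col 2 lands with bottom-row=5; cleared 0 line(s) (total 2); column heights now [5 6 9 1 3], max=9

Answer: 2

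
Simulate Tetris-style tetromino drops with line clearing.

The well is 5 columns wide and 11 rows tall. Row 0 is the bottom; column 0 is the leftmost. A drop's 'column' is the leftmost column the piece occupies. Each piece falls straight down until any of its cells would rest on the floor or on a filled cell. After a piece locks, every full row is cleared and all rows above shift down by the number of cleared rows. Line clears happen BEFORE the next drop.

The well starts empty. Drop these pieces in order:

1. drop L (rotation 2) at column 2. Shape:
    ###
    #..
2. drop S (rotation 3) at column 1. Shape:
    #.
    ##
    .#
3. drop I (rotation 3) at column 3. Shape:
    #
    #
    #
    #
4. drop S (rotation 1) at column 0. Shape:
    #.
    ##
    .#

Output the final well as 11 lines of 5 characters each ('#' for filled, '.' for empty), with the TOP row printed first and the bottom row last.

Answer: .....
.....
.....
#....
##...
.#.#.
.#.#.
.###.
..##.
..###
..#..

Derivation:
Drop 1: L rot2 at col 2 lands with bottom-row=0; cleared 0 line(s) (total 0); column heights now [0 0 2 2 2], max=2
Drop 2: S rot3 at col 1 lands with bottom-row=2; cleared 0 line(s) (total 0); column heights now [0 5 4 2 2], max=5
Drop 3: I rot3 at col 3 lands with bottom-row=2; cleared 0 line(s) (total 0); column heights now [0 5 4 6 2], max=6
Drop 4: S rot1 at col 0 lands with bottom-row=5; cleared 0 line(s) (total 0); column heights now [8 7 4 6 2], max=8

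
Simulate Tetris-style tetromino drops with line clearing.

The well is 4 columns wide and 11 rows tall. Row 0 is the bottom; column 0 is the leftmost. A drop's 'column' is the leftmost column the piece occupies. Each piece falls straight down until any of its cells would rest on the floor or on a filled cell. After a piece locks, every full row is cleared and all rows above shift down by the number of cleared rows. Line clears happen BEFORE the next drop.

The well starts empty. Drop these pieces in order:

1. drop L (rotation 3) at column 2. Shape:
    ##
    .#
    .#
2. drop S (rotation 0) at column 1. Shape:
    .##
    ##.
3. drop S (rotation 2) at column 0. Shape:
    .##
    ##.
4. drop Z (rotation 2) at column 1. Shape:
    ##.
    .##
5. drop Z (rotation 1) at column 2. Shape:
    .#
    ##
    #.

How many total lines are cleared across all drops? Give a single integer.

Drop 1: L rot3 at col 2 lands with bottom-row=0; cleared 0 line(s) (total 0); column heights now [0 0 3 3], max=3
Drop 2: S rot0 at col 1 lands with bottom-row=3; cleared 0 line(s) (total 0); column heights now [0 4 5 5], max=5
Drop 3: S rot2 at col 0 lands with bottom-row=4; cleared 1 line(s) (total 1); column heights now [0 5 5 3], max=5
Drop 4: Z rot2 at col 1 lands with bottom-row=5; cleared 0 line(s) (total 1); column heights now [0 7 7 6], max=7
Drop 5: Z rot1 at col 2 lands with bottom-row=7; cleared 0 line(s) (total 1); column heights now [0 7 9 10], max=10

Answer: 1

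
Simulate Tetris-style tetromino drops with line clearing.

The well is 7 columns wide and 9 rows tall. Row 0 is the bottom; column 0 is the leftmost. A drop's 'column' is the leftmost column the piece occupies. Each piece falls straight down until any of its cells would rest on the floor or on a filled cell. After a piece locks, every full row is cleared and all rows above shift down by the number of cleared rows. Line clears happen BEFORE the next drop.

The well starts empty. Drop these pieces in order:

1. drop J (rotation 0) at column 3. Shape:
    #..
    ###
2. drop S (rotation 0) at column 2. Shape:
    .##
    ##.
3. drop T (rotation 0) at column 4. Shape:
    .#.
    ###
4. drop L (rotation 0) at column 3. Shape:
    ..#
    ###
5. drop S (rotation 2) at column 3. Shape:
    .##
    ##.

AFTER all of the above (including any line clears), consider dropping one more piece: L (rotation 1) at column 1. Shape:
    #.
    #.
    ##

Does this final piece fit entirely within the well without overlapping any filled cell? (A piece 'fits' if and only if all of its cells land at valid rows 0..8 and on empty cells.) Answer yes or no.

Drop 1: J rot0 at col 3 lands with bottom-row=0; cleared 0 line(s) (total 0); column heights now [0 0 0 2 1 1 0], max=2
Drop 2: S rot0 at col 2 lands with bottom-row=2; cleared 0 line(s) (total 0); column heights now [0 0 3 4 4 1 0], max=4
Drop 3: T rot0 at col 4 lands with bottom-row=4; cleared 0 line(s) (total 0); column heights now [0 0 3 4 5 6 5], max=6
Drop 4: L rot0 at col 3 lands with bottom-row=6; cleared 0 line(s) (total 0); column heights now [0 0 3 7 7 8 5], max=8
Drop 5: S rot2 at col 3 lands with bottom-row=7; cleared 0 line(s) (total 0); column heights now [0 0 3 8 9 9 5], max=9
Test piece L rot1 at col 1 (width 2): heights before test = [0 0 3 8 9 9 5]; fits = True

Answer: yes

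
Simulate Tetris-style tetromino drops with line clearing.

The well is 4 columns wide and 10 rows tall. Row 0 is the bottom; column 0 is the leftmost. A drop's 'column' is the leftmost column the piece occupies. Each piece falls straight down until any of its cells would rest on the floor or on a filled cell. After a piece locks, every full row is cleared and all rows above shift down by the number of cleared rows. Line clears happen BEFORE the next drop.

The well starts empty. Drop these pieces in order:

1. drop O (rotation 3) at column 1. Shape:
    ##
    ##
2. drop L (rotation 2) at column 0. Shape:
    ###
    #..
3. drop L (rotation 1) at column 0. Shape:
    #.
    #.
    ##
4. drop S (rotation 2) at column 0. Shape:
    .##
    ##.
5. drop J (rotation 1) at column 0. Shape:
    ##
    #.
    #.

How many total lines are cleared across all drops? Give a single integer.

Drop 1: O rot3 at col 1 lands with bottom-row=0; cleared 0 line(s) (total 0); column heights now [0 2 2 0], max=2
Drop 2: L rot2 at col 0 lands with bottom-row=1; cleared 0 line(s) (total 0); column heights now [3 3 3 0], max=3
Drop 3: L rot1 at col 0 lands with bottom-row=3; cleared 0 line(s) (total 0); column heights now [6 4 3 0], max=6
Drop 4: S rot2 at col 0 lands with bottom-row=6; cleared 0 line(s) (total 0); column heights now [7 8 8 0], max=8
Drop 5: J rot1 at col 0 lands with bottom-row=7; cleared 0 line(s) (total 0); column heights now [10 10 8 0], max=10

Answer: 0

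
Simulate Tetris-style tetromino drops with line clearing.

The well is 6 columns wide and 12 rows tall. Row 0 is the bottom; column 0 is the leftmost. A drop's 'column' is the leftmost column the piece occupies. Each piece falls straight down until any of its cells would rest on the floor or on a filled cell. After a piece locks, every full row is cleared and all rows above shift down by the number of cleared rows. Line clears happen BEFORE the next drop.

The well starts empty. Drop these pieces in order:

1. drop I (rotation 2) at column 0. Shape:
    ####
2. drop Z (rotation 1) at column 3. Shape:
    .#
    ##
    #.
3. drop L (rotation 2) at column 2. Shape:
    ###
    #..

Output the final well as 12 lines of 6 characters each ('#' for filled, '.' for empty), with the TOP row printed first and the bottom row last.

Drop 1: I rot2 at col 0 lands with bottom-row=0; cleared 0 line(s) (total 0); column heights now [1 1 1 1 0 0], max=1
Drop 2: Z rot1 at col 3 lands with bottom-row=1; cleared 0 line(s) (total 0); column heights now [1 1 1 3 4 0], max=4
Drop 3: L rot2 at col 2 lands with bottom-row=3; cleared 0 line(s) (total 0); column heights now [1 1 5 5 5 0], max=5

Answer: ......
......
......
......
......
......
......
..###.
..#.#.
...##.
...#..
####..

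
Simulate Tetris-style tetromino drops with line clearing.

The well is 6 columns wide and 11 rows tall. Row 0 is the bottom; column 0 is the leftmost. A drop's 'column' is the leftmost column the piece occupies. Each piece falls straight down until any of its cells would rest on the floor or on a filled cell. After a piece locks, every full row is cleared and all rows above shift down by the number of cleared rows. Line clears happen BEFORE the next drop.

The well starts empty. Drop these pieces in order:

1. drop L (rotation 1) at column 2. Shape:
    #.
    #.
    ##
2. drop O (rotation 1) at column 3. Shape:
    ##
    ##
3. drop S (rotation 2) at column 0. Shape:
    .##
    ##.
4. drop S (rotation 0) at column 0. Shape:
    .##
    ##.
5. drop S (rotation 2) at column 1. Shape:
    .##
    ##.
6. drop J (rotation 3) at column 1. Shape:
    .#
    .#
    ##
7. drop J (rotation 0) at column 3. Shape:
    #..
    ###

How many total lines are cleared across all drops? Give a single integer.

Answer: 0

Derivation:
Drop 1: L rot1 at col 2 lands with bottom-row=0; cleared 0 line(s) (total 0); column heights now [0 0 3 1 0 0], max=3
Drop 2: O rot1 at col 3 lands with bottom-row=1; cleared 0 line(s) (total 0); column heights now [0 0 3 3 3 0], max=3
Drop 3: S rot2 at col 0 lands with bottom-row=2; cleared 0 line(s) (total 0); column heights now [3 4 4 3 3 0], max=4
Drop 4: S rot0 at col 0 lands with bottom-row=4; cleared 0 line(s) (total 0); column heights now [5 6 6 3 3 0], max=6
Drop 5: S rot2 at col 1 lands with bottom-row=6; cleared 0 line(s) (total 0); column heights now [5 7 8 8 3 0], max=8
Drop 6: J rot3 at col 1 lands with bottom-row=8; cleared 0 line(s) (total 0); column heights now [5 9 11 8 3 0], max=11
Drop 7: J rot0 at col 3 lands with bottom-row=8; cleared 0 line(s) (total 0); column heights now [5 9 11 10 9 9], max=11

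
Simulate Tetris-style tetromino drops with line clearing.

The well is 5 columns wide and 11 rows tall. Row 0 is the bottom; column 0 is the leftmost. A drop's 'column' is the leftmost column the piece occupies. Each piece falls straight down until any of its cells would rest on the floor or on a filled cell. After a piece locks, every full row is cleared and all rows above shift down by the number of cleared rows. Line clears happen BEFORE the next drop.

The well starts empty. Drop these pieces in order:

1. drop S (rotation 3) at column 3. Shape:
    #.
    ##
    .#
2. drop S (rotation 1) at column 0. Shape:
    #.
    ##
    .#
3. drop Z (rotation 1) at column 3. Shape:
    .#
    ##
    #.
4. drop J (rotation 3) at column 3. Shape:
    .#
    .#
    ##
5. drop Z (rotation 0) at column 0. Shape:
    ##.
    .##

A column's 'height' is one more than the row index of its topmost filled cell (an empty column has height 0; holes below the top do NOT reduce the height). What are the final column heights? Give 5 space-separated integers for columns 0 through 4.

Drop 1: S rot3 at col 3 lands with bottom-row=0; cleared 0 line(s) (total 0); column heights now [0 0 0 3 2], max=3
Drop 2: S rot1 at col 0 lands with bottom-row=0; cleared 0 line(s) (total 0); column heights now [3 2 0 3 2], max=3
Drop 3: Z rot1 at col 3 lands with bottom-row=3; cleared 0 line(s) (total 0); column heights now [3 2 0 5 6], max=6
Drop 4: J rot3 at col 3 lands with bottom-row=6; cleared 0 line(s) (total 0); column heights now [3 2 0 7 9], max=9
Drop 5: Z rot0 at col 0 lands with bottom-row=2; cleared 0 line(s) (total 0); column heights now [4 4 3 7 9], max=9

Answer: 4 4 3 7 9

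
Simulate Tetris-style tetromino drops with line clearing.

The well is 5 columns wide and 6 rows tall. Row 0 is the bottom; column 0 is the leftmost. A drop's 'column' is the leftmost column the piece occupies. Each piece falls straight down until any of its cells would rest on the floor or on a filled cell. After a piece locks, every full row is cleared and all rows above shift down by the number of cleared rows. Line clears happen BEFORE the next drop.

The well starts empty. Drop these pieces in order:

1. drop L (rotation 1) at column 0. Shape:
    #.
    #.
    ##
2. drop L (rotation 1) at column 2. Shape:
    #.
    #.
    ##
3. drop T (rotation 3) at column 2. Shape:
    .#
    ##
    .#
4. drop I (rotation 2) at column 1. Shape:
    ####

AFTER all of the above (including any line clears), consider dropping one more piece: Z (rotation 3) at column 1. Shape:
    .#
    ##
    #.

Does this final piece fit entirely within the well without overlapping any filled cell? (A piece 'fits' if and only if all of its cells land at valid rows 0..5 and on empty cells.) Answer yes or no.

Answer: no

Derivation:
Drop 1: L rot1 at col 0 lands with bottom-row=0; cleared 0 line(s) (total 0); column heights now [3 1 0 0 0], max=3
Drop 2: L rot1 at col 2 lands with bottom-row=0; cleared 0 line(s) (total 0); column heights now [3 1 3 1 0], max=3
Drop 3: T rot3 at col 2 lands with bottom-row=2; cleared 0 line(s) (total 0); column heights now [3 1 4 5 0], max=5
Drop 4: I rot2 at col 1 lands with bottom-row=5; cleared 0 line(s) (total 0); column heights now [3 6 6 6 6], max=6
Test piece Z rot3 at col 1 (width 2): heights before test = [3 6 6 6 6]; fits = False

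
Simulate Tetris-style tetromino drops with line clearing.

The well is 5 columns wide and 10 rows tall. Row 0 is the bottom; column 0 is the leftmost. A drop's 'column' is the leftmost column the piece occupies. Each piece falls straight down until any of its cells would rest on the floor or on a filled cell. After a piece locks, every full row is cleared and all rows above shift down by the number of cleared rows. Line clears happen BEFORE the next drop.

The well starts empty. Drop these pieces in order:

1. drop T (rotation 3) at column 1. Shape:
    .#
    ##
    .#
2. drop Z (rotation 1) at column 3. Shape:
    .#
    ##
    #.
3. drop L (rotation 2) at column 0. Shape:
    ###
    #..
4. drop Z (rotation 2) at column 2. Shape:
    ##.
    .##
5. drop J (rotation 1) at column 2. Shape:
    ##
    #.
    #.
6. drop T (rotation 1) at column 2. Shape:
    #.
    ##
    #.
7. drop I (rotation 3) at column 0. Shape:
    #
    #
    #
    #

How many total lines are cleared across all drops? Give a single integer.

Drop 1: T rot3 at col 1 lands with bottom-row=0; cleared 0 line(s) (total 0); column heights now [0 2 3 0 0], max=3
Drop 2: Z rot1 at col 3 lands with bottom-row=0; cleared 0 line(s) (total 0); column heights now [0 2 3 2 3], max=3
Drop 3: L rot2 at col 0 lands with bottom-row=2; cleared 0 line(s) (total 0); column heights now [4 4 4 2 3], max=4
Drop 4: Z rot2 at col 2 lands with bottom-row=3; cleared 1 line(s) (total 1); column heights now [3 2 4 4 3], max=4
Drop 5: J rot1 at col 2 lands with bottom-row=4; cleared 0 line(s) (total 1); column heights now [3 2 7 7 3], max=7
Drop 6: T rot1 at col 2 lands with bottom-row=7; cleared 0 line(s) (total 1); column heights now [3 2 10 9 3], max=10
Drop 7: I rot3 at col 0 lands with bottom-row=3; cleared 0 line(s) (total 1); column heights now [7 2 10 9 3], max=10

Answer: 1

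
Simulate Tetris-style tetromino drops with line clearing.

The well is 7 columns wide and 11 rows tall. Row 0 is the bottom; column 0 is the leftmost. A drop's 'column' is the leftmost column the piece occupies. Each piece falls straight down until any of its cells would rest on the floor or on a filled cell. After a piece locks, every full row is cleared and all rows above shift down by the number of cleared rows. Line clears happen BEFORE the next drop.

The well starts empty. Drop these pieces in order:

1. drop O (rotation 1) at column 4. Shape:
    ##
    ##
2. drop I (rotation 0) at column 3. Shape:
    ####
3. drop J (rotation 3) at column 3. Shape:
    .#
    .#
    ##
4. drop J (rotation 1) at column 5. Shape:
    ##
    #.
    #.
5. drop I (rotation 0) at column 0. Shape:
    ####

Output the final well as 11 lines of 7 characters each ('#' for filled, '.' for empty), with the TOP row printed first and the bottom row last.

Drop 1: O rot1 at col 4 lands with bottom-row=0; cleared 0 line(s) (total 0); column heights now [0 0 0 0 2 2 0], max=2
Drop 2: I rot0 at col 3 lands with bottom-row=2; cleared 0 line(s) (total 0); column heights now [0 0 0 3 3 3 3], max=3
Drop 3: J rot3 at col 3 lands with bottom-row=3; cleared 0 line(s) (total 0); column heights now [0 0 0 4 6 3 3], max=6
Drop 4: J rot1 at col 5 lands with bottom-row=3; cleared 0 line(s) (total 0); column heights now [0 0 0 4 6 6 6], max=6
Drop 5: I rot0 at col 0 lands with bottom-row=4; cleared 0 line(s) (total 0); column heights now [5 5 5 5 6 6 6], max=6

Answer: .......
.......
.......
.......
.......
....###
######.
...###.
...####
....##.
....##.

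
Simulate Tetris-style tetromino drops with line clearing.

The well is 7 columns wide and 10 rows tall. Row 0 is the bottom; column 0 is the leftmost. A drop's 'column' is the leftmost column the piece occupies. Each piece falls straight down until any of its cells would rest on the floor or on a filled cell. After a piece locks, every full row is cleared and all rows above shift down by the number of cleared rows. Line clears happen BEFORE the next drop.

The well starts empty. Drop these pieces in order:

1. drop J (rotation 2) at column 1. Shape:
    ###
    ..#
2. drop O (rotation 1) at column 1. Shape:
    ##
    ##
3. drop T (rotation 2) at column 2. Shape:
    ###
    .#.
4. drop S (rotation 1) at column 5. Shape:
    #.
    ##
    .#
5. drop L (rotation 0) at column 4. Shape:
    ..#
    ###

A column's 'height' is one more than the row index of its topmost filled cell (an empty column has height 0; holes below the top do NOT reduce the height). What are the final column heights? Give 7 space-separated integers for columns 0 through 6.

Drop 1: J rot2 at col 1 lands with bottom-row=0; cleared 0 line(s) (total 0); column heights now [0 2 2 2 0 0 0], max=2
Drop 2: O rot1 at col 1 lands with bottom-row=2; cleared 0 line(s) (total 0); column heights now [0 4 4 2 0 0 0], max=4
Drop 3: T rot2 at col 2 lands with bottom-row=3; cleared 0 line(s) (total 0); column heights now [0 4 5 5 5 0 0], max=5
Drop 4: S rot1 at col 5 lands with bottom-row=0; cleared 0 line(s) (total 0); column heights now [0 4 5 5 5 3 2], max=5
Drop 5: L rot0 at col 4 lands with bottom-row=5; cleared 0 line(s) (total 0); column heights now [0 4 5 5 6 6 7], max=7

Answer: 0 4 5 5 6 6 7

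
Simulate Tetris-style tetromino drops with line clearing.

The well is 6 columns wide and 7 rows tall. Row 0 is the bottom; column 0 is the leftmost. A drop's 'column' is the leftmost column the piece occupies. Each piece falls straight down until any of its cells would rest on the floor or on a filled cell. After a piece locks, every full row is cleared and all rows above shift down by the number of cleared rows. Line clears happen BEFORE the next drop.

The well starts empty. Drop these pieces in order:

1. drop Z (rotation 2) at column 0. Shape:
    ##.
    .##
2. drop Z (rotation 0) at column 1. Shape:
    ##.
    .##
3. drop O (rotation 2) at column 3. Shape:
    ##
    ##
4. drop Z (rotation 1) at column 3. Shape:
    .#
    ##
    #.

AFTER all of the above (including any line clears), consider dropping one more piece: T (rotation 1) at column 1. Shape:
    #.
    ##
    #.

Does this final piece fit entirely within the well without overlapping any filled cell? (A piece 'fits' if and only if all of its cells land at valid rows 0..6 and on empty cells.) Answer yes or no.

Answer: yes

Derivation:
Drop 1: Z rot2 at col 0 lands with bottom-row=0; cleared 0 line(s) (total 0); column heights now [2 2 1 0 0 0], max=2
Drop 2: Z rot0 at col 1 lands with bottom-row=1; cleared 0 line(s) (total 0); column heights now [2 3 3 2 0 0], max=3
Drop 3: O rot2 at col 3 lands with bottom-row=2; cleared 0 line(s) (total 0); column heights now [2 3 3 4 4 0], max=4
Drop 4: Z rot1 at col 3 lands with bottom-row=4; cleared 0 line(s) (total 0); column heights now [2 3 3 6 7 0], max=7
Test piece T rot1 at col 1 (width 2): heights before test = [2 3 3 6 7 0]; fits = True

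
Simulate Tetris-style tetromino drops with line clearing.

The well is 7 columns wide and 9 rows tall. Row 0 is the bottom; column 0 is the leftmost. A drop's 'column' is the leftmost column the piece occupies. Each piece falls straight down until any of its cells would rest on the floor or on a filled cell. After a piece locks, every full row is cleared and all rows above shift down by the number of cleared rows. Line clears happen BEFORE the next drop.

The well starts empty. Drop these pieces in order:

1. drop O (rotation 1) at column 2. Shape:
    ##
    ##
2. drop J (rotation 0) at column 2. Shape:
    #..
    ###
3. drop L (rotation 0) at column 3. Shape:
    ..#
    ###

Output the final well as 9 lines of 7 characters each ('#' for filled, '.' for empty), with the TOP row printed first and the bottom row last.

Drop 1: O rot1 at col 2 lands with bottom-row=0; cleared 0 line(s) (total 0); column heights now [0 0 2 2 0 0 0], max=2
Drop 2: J rot0 at col 2 lands with bottom-row=2; cleared 0 line(s) (total 0); column heights now [0 0 4 3 3 0 0], max=4
Drop 3: L rot0 at col 3 lands with bottom-row=3; cleared 0 line(s) (total 0); column heights now [0 0 4 4 4 5 0], max=5

Answer: .......
.......
.......
.......
.....#.
..####.
..###..
..##...
..##...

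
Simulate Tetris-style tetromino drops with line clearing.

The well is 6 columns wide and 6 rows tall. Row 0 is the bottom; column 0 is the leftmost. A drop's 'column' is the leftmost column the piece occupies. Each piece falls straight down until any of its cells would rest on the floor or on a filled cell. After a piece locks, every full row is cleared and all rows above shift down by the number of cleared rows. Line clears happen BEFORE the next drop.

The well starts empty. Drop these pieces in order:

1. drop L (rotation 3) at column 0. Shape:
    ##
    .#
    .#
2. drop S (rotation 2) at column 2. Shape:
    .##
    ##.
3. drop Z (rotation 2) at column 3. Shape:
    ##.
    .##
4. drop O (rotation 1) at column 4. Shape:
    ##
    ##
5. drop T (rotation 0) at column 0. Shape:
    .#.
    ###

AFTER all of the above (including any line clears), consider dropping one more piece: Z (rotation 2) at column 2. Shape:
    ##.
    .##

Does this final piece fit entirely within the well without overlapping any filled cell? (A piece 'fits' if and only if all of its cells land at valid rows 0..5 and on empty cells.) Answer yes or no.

Drop 1: L rot3 at col 0 lands with bottom-row=0; cleared 0 line(s) (total 0); column heights now [3 3 0 0 0 0], max=3
Drop 2: S rot2 at col 2 lands with bottom-row=0; cleared 0 line(s) (total 0); column heights now [3 3 1 2 2 0], max=3
Drop 3: Z rot2 at col 3 lands with bottom-row=2; cleared 0 line(s) (total 0); column heights now [3 3 1 4 4 3], max=4
Drop 4: O rot1 at col 4 lands with bottom-row=4; cleared 0 line(s) (total 0); column heights now [3 3 1 4 6 6], max=6
Drop 5: T rot0 at col 0 lands with bottom-row=3; cleared 0 line(s) (total 0); column heights now [4 5 4 4 6 6], max=6
Test piece Z rot2 at col 2 (width 3): heights before test = [4 5 4 4 6 6]; fits = False

Answer: no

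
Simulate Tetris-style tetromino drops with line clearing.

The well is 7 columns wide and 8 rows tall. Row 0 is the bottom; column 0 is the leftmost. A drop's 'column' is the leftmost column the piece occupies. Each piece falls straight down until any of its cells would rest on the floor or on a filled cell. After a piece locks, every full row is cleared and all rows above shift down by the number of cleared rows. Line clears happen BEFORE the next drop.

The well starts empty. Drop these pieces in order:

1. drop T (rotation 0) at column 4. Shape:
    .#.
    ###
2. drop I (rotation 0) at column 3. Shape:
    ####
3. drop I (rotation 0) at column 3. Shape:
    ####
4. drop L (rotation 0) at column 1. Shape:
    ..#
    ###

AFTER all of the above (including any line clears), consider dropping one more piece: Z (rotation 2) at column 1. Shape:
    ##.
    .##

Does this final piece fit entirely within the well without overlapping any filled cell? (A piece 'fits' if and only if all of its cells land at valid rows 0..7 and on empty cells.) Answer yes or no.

Answer: yes

Derivation:
Drop 1: T rot0 at col 4 lands with bottom-row=0; cleared 0 line(s) (total 0); column heights now [0 0 0 0 1 2 1], max=2
Drop 2: I rot0 at col 3 lands with bottom-row=2; cleared 0 line(s) (total 0); column heights now [0 0 0 3 3 3 3], max=3
Drop 3: I rot0 at col 3 lands with bottom-row=3; cleared 0 line(s) (total 0); column heights now [0 0 0 4 4 4 4], max=4
Drop 4: L rot0 at col 1 lands with bottom-row=4; cleared 0 line(s) (total 0); column heights now [0 5 5 6 4 4 4], max=6
Test piece Z rot2 at col 1 (width 3): heights before test = [0 5 5 6 4 4 4]; fits = True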